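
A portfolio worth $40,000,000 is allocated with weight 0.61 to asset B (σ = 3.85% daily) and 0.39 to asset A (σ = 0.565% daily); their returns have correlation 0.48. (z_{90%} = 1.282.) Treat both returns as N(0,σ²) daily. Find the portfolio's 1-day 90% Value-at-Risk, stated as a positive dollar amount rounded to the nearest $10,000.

σ_p² = 0.61²·3.85² + 0.39²·0.565² + 2·0.48·0.61·0.39·3.85·0.565 = 6.0608 (%²).
σ_p = √6.0608 = 2.462%.
VaR = 1.282 × 2.462% = 3.156%; on $40,000,000 that is $1,262,400.

$1,260,000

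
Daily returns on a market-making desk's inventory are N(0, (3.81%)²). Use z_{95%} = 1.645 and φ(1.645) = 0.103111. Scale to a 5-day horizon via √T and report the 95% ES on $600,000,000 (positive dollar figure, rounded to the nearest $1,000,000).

$105,000,000

σ_{5d} = 3.81% × √5 = 8.519%.
ES multiplier = φ(z)/(1−α) = 0.103111/0.05 = 2.062.
ES = 8.519% × 2.062 = 17.566%; on $600,000,000: $105,396,000.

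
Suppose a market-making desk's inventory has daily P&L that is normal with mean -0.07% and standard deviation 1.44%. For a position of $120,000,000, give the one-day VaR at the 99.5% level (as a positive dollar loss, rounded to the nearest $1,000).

$4,535,000

At 99.5% one-sided, z = 2.576.
VaR = −μ + z·σ = −(-0.07%) + 2.576 × 1.44% = 3.779%.
On $120,000,000: 0.03779 × $120,000,000 = $4,534,800.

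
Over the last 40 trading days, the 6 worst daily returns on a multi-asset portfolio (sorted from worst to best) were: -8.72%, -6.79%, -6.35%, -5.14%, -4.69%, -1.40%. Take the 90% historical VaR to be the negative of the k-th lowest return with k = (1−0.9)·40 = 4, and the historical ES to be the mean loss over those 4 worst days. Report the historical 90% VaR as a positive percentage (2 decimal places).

5.14%

k = 4; the 4th lowest return is -5.14%, so VaR = 5.14%.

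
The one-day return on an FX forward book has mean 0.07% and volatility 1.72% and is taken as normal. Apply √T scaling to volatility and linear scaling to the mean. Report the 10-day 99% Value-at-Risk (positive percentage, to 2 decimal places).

11.95%

At 99%, z = 2.326.
σ_{10d} = 1.72% × √10 = 5.439%; μ_{10d} = 10 × 0.07% = 0.700%.
VaR = −(0.700%) + 2.326 × 5.439% = 11.951%.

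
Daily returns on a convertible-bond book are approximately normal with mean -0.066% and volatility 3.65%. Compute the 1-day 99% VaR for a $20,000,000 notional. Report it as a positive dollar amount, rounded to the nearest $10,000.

At 99% one-sided, z = 2.326.
VaR = −μ + z·σ = −(-0.066%) + 2.326 × 3.65% = 8.556%.
On $20,000,000: 0.08556 × $20,000,000 = $1,711,200.

$1,710,000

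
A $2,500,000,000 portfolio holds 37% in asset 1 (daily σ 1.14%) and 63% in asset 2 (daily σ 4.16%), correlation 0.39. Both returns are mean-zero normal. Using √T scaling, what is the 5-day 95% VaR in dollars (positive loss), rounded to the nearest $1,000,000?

$259,000,000

σ_p = √(0.37²·1.14² + 0.63²·4.16² + 2·0.39·0.37·0.63·1.14·4.16) = 2.812%.
σ_{5d} = 2.812% × √5 = 6.288%.
z(95%) = 1.645.
VaR = 1.645 × 6.288% = 10.344%; on $2,500,000,000 that is $258,600,000.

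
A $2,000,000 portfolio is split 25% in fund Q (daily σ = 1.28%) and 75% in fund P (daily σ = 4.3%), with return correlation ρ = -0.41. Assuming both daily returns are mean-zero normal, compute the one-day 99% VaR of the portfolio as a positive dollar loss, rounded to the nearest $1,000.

σ_p² = 0.25²·1.28² + 0.75²·4.3² + 2·-0.41·0.25·0.75·1.28·4.3 = 9.6568 (%²).
σ_p = √9.6568 = 3.108%.
At 99%, z = 2.326.
VaR = 2.326 × 3.108% = 7.229%; on $2,000,000 that is $144,580.

$145,000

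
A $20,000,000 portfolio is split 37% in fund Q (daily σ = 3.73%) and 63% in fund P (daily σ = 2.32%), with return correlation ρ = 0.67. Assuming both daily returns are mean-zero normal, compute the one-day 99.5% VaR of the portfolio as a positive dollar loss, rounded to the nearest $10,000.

$1,340,000

σ_p² = 0.37²·3.73² + 0.63²·2.32² + 2·0.67·0.37·0.63·3.73·2.32 = 6.7439 (%²).
σ_p = √6.7439 = 2.597%.
At 99.5%, z = 2.576.
VaR = 2.576 × 2.597% = 6.690%; on $20,000,000 that is $1,338,000.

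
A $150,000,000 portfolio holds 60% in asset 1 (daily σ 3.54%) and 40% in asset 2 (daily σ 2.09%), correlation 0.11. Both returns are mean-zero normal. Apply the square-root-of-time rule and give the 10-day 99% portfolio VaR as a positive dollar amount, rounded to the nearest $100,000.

σ_p = √(0.6²·3.54² + 0.4²·2.09² + 2·0.11·0.6·0.4·3.54·2.09) = 2.367%.
σ_{10d} = 2.367% × √10 = 7.485%.
z(99%) = 2.326.
VaR = 2.326 × 7.485% = 17.410%; on $150,000,000 that is $26,115,000.

$26,100,000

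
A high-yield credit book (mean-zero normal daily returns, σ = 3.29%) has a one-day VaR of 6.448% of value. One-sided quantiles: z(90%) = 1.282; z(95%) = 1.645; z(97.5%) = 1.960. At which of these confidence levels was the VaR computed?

97.5%

Implied z = VaR/σ = 6.448 / 3.29 = 1.960.
This matches z(97.5%) = 1.960.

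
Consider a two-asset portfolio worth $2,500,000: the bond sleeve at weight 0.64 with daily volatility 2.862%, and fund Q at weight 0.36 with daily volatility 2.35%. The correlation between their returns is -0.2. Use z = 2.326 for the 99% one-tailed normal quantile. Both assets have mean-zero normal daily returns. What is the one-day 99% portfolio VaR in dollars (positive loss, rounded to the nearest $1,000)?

σ_p² = 0.64²·2.862² + 0.36²·2.35² + 2·-0.2·0.64·0.36·2.862·2.35 = 3.4509 (%²).
σ_p = √3.4509 = 1.858%.
VaR = 2.326 × 1.858% = 4.322%; on $2,500,000 that is $108,050.

$108,000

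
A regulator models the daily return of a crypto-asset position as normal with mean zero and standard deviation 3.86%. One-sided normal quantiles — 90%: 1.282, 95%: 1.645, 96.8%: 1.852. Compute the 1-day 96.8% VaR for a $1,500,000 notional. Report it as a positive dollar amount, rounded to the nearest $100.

VaR = z·σ = 1.852 × 3.86% = 7.149%.
On $1,500,000: 0.07149 × $1,500,000 = $107,235.

$107,200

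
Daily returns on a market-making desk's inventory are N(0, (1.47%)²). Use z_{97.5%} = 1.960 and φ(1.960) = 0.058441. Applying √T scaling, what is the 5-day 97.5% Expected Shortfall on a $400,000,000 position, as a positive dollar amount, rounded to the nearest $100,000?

σ_{5d} = 1.47% × √5 = 3.287%.
ES multiplier = φ(z)/(1−α) = 0.058441/0.025 = 2.338.
ES = 3.287% × 2.338 = 7.685%; on $400,000,000: $30,740,000.

$30,700,000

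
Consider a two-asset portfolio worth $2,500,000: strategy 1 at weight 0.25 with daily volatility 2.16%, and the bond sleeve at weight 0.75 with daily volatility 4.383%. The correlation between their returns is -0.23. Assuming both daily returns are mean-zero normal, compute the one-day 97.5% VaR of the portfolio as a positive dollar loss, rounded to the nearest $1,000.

σ_p² = 0.25²·2.16² + 0.75²·4.383² + 2·-0.23·0.25·0.75·2.16·4.383 = 10.2811 (%²).
σ_p = √10.2811 = 3.206%.
At 97.5%, z = 1.960.
VaR = 1.960 × 3.206% = 6.284%; on $2,500,000 that is $157,100.

$157,000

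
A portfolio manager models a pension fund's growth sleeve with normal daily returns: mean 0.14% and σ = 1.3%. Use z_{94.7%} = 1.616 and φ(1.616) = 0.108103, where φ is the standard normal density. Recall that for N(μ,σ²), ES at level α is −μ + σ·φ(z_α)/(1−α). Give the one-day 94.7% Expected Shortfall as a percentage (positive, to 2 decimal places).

2.51%

Tail multiplier: φ(z)/(1−α) = 0.108103 / 0.053 = 2.040.
ES = −(0.14%) + 1.3% × 2.040 = 2.512%.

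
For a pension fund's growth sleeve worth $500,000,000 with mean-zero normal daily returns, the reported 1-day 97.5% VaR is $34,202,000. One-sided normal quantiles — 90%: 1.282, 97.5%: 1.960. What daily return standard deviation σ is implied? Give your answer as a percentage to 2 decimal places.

3.49%

VaR as a fraction: $34,202,000 / $500,000,000 = 6.840%.
σ = VaR / z = 6.840% / 1.960 = 3.490%.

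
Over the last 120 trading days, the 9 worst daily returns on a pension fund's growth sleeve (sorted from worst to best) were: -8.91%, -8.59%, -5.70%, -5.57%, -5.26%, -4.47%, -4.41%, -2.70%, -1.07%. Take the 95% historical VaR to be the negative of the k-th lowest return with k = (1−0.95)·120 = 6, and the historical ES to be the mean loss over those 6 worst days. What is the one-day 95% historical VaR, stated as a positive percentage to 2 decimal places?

k = 6; the 6th lowest return is -4.47%, so VaR = 4.47%.

4.47%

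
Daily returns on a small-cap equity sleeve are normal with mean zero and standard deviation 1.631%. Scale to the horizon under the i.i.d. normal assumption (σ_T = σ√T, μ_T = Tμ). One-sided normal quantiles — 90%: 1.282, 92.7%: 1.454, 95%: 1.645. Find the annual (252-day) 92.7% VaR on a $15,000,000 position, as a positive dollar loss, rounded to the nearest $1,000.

σ_{252d} = 1.631% × √252 = 25.891%.
VaR = 1.454 × 25.891% = 37.646%.
On $15,000,000: 0.37646 × $15,000,000 = $5,646,900.

$5,647,000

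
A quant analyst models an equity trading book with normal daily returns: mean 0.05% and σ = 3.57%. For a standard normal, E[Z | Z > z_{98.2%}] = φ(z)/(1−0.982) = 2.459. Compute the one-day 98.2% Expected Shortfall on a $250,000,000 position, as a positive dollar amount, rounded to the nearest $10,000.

ES = −(0.05%) + 3.57% × 2.459 = 8.729%.
On $250,000,000: 0.08729 × $250,000,000 = $21,822,500.

$21,820,000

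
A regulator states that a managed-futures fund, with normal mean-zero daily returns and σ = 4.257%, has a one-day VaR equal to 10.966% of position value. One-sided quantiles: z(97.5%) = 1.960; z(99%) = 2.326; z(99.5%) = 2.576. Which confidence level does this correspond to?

Implied z = VaR/σ = 10.966 / 4.257 = 2.576.
This matches z(99.5%) = 2.576.

99.5%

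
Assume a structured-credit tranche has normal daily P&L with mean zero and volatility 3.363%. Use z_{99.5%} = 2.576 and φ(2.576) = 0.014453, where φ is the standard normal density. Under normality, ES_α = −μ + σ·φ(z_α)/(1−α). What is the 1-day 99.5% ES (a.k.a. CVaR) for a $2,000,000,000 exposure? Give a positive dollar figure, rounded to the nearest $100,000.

Tail multiplier: φ(z)/(1−α) = 0.014453 / 0.005 = 2.891.
ES = 3.363% × 2.891 = 9.722%.
On $2,000,000,000: 0.09722 × $2,000,000,000 = $194,440,000.

$194,400,000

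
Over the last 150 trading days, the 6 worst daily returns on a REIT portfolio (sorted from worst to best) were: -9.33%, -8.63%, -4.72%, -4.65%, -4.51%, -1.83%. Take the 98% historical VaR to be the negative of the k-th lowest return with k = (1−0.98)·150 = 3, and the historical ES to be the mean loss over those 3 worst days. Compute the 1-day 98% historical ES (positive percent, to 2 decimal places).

The 3 worst returns sum to -22.68%.
ES = −(-22.68%) / 3 = 7.56%.

7.56%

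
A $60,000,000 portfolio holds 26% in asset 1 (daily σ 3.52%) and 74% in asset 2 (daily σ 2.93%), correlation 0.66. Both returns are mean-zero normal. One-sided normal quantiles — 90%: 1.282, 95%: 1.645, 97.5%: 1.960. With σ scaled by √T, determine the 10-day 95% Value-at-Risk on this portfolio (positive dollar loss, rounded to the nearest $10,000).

$8,910,000

σ_p = √(0.26²·3.52² + 0.74²·2.93² + 2·0.66·0.26·0.74·3.52·2.93) = 2.856%.
σ_{10d} = 2.856% × √10 = 9.031%.
VaR = 1.645 × 9.031% = 14.856%; on $60,000,000 that is $8,913,600.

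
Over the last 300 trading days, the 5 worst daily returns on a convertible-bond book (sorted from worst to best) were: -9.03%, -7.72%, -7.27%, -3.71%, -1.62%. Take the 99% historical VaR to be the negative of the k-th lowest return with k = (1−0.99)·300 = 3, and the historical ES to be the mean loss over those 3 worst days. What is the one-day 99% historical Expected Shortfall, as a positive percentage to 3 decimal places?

The 3 worst returns sum to -24.02%.
ES = −(-24.02%) / 3 = 8.0066…% ≈ 8.007%.

8.007%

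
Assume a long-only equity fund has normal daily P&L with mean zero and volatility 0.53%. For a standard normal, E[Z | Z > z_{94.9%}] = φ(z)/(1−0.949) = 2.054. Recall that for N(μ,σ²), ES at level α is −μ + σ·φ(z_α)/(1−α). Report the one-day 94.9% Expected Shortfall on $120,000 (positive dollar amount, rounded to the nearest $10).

ES = 0.53% × 2.054 = 1.089%.
On $120,000: 0.01089 × $120,000 = $1,307.

$1,310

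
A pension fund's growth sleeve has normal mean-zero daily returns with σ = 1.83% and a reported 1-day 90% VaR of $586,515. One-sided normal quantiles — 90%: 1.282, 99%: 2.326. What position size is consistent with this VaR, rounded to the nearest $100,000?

VaR as a fraction of value: z·σ = 1.282 × 1.83% = 2.34606%.
Position = $586,515 / 0.0234606 = $25,000,000.

$25,000,000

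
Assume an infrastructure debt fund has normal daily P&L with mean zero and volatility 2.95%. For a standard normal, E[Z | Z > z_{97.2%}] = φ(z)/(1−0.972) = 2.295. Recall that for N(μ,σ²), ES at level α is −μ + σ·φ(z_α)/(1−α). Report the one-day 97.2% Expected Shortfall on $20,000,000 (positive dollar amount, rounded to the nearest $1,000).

ES = 2.95% × 2.295 = 6.770%.
On $20,000,000: 0.06770 × $20,000,000 = $1,354,000.

$1,354,000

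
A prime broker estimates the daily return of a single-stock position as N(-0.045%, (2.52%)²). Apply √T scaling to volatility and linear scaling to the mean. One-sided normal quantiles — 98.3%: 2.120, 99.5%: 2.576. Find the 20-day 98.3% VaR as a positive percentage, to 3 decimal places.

24.792%

σ_{20d} = 2.52% × √20 = 11.270%; μ_{20d} = 20 × -0.045% = -0.900%.
VaR = −(-0.900%) + 2.120 × 11.270% = 24.792%.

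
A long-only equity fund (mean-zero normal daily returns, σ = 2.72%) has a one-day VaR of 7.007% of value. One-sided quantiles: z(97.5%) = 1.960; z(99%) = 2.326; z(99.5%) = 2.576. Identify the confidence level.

Implied z = VaR/σ = 7.007 / 2.72 = 2.576.
This matches z(99.5%) = 2.576.

99.5%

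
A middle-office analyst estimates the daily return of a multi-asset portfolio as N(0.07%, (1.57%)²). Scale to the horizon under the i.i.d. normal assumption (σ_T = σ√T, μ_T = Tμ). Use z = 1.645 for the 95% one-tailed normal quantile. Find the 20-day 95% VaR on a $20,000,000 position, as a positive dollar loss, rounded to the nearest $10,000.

$2,030,000

σ_{20d} = 1.57% × √20 = 7.021%; μ_{20d} = 20 × 0.07% = 1.400%.
VaR = −(1.400%) + 1.645 × 7.021% = 10.150%.
On $20,000,000: 0.10150 × $20,000,000 = $2,030,000.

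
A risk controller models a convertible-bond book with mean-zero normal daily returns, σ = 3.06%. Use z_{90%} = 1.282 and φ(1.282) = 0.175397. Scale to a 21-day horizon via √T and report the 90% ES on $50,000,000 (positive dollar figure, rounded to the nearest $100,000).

σ_{21d} = 3.06% × √21 = 14.023%.
ES multiplier = φ(z)/(1−α) = 0.175397/0.1 = 1.754.
ES = 14.023% × 1.754 = 24.596%; on $50,000,000: $12,298,000.

$12,300,000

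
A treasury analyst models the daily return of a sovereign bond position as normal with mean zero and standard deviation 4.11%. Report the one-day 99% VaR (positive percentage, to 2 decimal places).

At 99% one-sided, z = 2.326.
VaR = z·σ = 2.326 × 4.11% = 9.560%.

9.56%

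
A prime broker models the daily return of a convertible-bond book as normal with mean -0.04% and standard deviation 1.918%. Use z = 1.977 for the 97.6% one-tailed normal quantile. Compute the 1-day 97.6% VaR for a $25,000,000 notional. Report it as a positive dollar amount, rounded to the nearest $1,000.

$958,000

VaR = −μ + z·σ = −(-0.04%) + 1.977 × 1.918% = 3.832%.
On $25,000,000: 0.03832 × $25,000,000 = $958,000.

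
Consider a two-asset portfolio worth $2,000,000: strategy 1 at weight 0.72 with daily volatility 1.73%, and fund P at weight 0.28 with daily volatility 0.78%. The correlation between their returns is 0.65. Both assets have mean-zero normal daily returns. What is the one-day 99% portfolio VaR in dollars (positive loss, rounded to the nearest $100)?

$65,000

σ_p² = 0.72²·1.73² + 0.28²·0.78² + 2·0.65·0.72·0.28·1.73·0.78 = 1.9529 (%²).
σ_p = √1.9529 = 1.397%.
At 99%, z = 2.326.
VaR = 2.326 × 1.397% = 3.249%; on $2,000,000 that is $64,980.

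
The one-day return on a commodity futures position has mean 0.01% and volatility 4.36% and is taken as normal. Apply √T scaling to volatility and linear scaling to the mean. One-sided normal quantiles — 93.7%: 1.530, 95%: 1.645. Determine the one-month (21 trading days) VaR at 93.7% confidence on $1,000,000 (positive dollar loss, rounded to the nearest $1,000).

σ_{21d} = 4.36% × √21 = 19.980%; μ_{21d} = 21 × 0.01% = 0.210%.
VaR = −(0.210%) + 1.530 × 19.980% = 30.359%.
On $1,000,000: 0.30359 × $1,000,000 = $303,590.

$304,000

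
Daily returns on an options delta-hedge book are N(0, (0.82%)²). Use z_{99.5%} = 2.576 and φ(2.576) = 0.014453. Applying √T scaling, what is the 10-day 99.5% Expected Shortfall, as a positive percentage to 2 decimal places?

7.50%

σ_{10d} = 0.82% × √10 = 2.593%.
ES multiplier = φ(z)/(1−α) = 0.014453/0.005 = 2.891.
ES = 2.593% × 2.891 = 7.496%.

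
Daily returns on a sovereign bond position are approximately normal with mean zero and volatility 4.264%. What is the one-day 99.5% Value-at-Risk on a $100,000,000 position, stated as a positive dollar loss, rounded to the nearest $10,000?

At 99.5% one-sided, z = 2.576.
VaR = z·σ = 2.576 × 4.264% = 10.984%.
On $100,000,000: 0.10984 × $100,000,000 = $10,984,000.

$10,980,000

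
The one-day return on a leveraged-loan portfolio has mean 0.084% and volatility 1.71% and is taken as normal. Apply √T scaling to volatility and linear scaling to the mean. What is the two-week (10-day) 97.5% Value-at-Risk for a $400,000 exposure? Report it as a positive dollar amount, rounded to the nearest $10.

$39,030

At 97.5%, z = 1.960.
σ_{10d} = 1.71% × √10 = 5.407%; μ_{10d} = 10 × 0.084% = 0.840%.
VaR = −(0.840%) + 1.960 × 5.407% = 9.758%.
On $400,000: 0.09758 × $400,000 = $39,032.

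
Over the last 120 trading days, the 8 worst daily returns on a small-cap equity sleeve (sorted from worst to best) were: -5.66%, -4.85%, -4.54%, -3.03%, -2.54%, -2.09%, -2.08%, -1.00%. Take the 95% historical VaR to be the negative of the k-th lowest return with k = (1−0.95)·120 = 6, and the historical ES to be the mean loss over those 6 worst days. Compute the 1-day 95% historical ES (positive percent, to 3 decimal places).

3.785%

The 6 worst returns sum to -22.71%.
ES = −(-22.71%) / 6 = 3.785%.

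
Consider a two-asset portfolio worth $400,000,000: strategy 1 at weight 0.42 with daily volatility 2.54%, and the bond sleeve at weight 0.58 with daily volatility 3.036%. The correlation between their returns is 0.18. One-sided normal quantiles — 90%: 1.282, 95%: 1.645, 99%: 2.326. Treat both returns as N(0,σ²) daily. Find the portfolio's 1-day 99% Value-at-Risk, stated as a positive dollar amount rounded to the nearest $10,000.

σ_p² = 0.42²·2.54² + 0.58²·3.036² + 2·0.18·0.42·0.58·2.54·3.036 = 4.9150 (%²).
σ_p = √4.9150 = 2.217%.
VaR = 2.326 × 2.217% = 5.157%; on $400,000,000 that is $20,628,000.

$20,630,000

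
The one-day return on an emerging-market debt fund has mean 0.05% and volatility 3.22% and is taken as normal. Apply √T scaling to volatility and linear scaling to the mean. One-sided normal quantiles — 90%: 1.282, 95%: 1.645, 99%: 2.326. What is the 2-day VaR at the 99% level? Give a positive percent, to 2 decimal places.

10.49%

σ_{2d} = 3.22% × √2 = 4.554%; μ_{2d} = 2 × 0.05% = 0.100%.
VaR = −(0.100%) + 2.326 × 4.554% = 10.493%.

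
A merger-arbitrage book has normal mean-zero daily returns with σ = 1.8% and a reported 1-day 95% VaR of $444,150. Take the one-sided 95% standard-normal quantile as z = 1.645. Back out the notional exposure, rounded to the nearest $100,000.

$15,000,000

VaR as a fraction of value: z·σ = 1.645 × 1.8% = 2.961%.
Position = $444,150 / 0.02961 = $15,000,000.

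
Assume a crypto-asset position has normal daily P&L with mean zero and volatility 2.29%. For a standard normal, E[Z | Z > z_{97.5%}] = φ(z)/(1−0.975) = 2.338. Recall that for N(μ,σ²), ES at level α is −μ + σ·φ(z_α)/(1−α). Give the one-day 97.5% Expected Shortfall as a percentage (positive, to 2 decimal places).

5.35%

ES = 2.29% × 2.338 = 5.354%.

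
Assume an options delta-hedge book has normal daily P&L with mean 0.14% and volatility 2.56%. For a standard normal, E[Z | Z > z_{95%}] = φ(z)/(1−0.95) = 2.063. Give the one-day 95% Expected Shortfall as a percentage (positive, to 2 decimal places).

ES = −(0.14%) + 2.56% × 2.063 = 5.141%.

5.14%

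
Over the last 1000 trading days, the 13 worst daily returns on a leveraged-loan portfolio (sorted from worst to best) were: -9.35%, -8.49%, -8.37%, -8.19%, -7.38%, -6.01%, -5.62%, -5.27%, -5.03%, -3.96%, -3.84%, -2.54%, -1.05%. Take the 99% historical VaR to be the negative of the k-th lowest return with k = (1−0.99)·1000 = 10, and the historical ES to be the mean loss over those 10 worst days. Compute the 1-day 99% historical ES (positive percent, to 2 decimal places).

6.77%

The 10 worst returns sum to -67.67%.
ES = −(-67.67%) / 10 = 6.767% ≈ 6.77%.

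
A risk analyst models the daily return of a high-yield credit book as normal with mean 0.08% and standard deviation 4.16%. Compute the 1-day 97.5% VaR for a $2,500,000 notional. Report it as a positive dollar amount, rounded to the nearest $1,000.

$202,000

At 97.5% one-sided, z = 1.960.
VaR = −μ + z·σ = −(0.08%) + 1.960 × 4.16% = 8.074%.
On $2,500,000: 0.08074 × $2,500,000 = $201,850.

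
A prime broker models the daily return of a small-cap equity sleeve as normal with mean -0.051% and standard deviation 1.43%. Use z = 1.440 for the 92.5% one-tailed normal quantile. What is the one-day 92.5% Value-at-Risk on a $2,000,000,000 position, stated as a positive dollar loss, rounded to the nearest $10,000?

$42,200,000

VaR = −μ + z·σ = −(-0.051%) + 1.440 × 1.43% = 2.110%.
On $2,000,000,000: 0.02110 × $2,000,000,000 = $42,200,000.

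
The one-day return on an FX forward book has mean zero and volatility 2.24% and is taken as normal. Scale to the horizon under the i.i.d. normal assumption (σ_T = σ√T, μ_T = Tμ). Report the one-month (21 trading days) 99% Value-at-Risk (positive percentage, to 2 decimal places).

23.88%

At 99%, z = 2.326.
σ_{21d} = 2.24% × √21 = 10.265%.
VaR = 2.326 × 10.265% = 23.876%.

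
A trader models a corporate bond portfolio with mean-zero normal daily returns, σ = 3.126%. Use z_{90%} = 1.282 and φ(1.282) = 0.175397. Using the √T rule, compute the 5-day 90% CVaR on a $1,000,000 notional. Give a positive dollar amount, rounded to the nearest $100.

σ_{5d} = 3.126% × √5 = 6.990%.
ES multiplier = φ(z)/(1−α) = 0.175397/0.1 = 1.754.
ES = 6.990% × 1.754 = 12.260%; on $1,000,000: $122,600.

$122,600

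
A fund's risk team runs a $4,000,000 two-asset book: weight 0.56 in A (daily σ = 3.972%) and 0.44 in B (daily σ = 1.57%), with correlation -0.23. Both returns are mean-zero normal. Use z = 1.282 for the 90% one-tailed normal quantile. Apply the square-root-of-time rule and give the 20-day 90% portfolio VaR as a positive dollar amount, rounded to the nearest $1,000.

σ_p = √(0.56²·3.972² + 0.44²·1.57² + 2·-0.23·0.56·0.44·3.972·1.57) = 2.172%.
σ_{20d} = 2.172% × √20 = 9.713%.
VaR = 1.282 × 9.713% = 12.452%; on $4,000,000 that is $498,080.

$498,000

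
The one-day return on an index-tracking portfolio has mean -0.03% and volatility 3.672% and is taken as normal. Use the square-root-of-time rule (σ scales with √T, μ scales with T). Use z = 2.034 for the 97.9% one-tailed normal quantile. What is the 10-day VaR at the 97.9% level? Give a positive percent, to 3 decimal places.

σ_{10d} = 3.672% × √10 = 11.612%; μ_{10d} = 10 × -0.03% = -0.300%.
VaR = −(-0.300%) + 2.034 × 11.612% = 23.919%.

23.919%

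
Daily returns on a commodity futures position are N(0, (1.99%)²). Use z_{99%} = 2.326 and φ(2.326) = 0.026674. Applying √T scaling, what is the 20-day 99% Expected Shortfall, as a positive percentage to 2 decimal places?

23.74%

σ_{20d} = 1.99% × √20 = 8.900%.
ES multiplier = φ(z)/(1−α) = 0.026674/0.01 = 2.667.
ES = 8.900% × 2.667 = 23.736%.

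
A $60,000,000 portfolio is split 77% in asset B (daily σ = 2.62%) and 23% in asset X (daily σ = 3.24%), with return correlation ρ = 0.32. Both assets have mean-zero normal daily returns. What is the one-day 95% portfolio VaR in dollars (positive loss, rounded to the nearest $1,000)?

$2,333,000

σ_p² = 0.77²·2.62² + 0.23²·3.24² + 2·0.32·0.77·0.23·2.62·3.24 = 5.5874 (%²).
σ_p = √5.5874 = 2.364%.
At 95%, z = 1.645.
VaR = 1.645 × 2.364% = 3.889%; on $60,000,000 that is $2,333,400.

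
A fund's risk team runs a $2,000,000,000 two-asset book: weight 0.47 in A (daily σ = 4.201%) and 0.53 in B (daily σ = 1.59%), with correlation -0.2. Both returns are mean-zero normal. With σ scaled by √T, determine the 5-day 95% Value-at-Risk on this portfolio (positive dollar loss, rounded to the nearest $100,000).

$146,100,000

σ_p = √(0.47²·4.201² + 0.53²·1.59² + 2·-0.2·0.47·0.53·4.201·1.59) = 1.986%.
σ_{5d} = 1.986% × √5 = 4.441%.
z(95%) = 1.645.
VaR = 1.645 × 4.441% = 7.305%; on $2,000,000,000 that is $146,100,000.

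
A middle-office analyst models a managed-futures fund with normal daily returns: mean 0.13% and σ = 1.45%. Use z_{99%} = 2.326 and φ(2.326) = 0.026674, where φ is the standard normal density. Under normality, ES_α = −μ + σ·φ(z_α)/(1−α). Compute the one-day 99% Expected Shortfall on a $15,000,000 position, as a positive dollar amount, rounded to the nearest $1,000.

$561,000

Tail multiplier: φ(z)/(1−α) = 0.026674 / 0.01 = 2.667.
ES = −(0.13%) + 1.45% × 2.667 = 3.737%.
On $15,000,000: 0.03737 × $15,000,000 = $560,550.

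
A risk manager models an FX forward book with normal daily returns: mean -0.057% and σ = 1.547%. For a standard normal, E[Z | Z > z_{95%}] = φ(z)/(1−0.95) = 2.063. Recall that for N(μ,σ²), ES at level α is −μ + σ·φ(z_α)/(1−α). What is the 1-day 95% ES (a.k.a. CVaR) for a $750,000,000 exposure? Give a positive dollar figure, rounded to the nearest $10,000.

$24,360,000

ES = −(-0.057%) + 1.547% × 2.063 = 3.248%.
On $750,000,000: 0.03248 × $750,000,000 = $24,360,000.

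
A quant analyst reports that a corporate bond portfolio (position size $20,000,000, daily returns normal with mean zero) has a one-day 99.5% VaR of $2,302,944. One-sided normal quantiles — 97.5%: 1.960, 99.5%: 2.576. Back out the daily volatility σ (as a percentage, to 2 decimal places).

4.47%

VaR as a fraction: $2,302,944 / $20,000,000 = 11.515%.
σ = VaR / z = 11.515% / 2.576 = 4.470%.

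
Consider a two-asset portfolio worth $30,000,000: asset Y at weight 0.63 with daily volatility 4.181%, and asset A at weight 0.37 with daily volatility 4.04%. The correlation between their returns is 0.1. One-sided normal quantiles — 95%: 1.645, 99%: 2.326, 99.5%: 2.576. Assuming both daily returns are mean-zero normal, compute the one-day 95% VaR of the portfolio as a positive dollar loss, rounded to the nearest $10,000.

$1,560,000

σ_p² = 0.63²·4.181² + 0.37²·4.04² + 2·0.1·0.63·0.37·4.181·4.04 = 9.9600 (%²).
σ_p = √9.9600 = 3.156%.
VaR = 1.645 × 3.156% = 5.192%; on $30,000,000 that is $1,557,600.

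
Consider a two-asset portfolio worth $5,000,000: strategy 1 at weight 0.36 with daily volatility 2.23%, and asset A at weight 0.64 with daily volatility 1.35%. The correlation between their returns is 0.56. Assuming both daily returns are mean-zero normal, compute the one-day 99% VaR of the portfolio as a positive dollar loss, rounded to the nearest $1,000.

σ_p² = 0.36²·2.23² + 0.64²·1.35² + 2·0.56·0.36·0.64·2.23·1.35 = 2.1678 (%²).
σ_p = √2.1678 = 1.472%.
At 99%, z = 2.326.
VaR = 2.326 × 1.472% = 3.424%; on $5,000,000 that is $171,200.

$171,000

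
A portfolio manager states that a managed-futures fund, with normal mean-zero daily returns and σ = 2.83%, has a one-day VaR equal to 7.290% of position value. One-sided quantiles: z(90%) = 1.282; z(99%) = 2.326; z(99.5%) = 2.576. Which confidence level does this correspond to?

Implied z = VaR/σ = 7.290 / 2.83 = 2.576.
This matches z(99.5%) = 2.576.

99.5%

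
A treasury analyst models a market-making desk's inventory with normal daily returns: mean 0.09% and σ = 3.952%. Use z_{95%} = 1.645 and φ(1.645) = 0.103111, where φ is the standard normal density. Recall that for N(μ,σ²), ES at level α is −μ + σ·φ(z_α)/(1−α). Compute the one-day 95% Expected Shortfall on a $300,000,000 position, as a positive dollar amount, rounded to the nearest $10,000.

Tail multiplier: φ(z)/(1−α) = 0.103111 / 0.05 = 2.062.
ES = −(0.09%) + 3.952% × 2.062 = 8.059%.
On $300,000,000: 0.08059 × $300,000,000 = $24,177,000.

$24,180,000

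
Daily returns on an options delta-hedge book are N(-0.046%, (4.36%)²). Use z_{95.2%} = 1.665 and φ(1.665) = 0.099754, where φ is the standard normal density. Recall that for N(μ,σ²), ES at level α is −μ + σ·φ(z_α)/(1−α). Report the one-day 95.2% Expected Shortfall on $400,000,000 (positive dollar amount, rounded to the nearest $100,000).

Tail multiplier: φ(z)/(1−α) = 0.099754 / 0.048 = 2.078.
ES = −(-0.046%) + 4.36% × 2.078 = 9.106%.
On $400,000,000: 0.09106 × $400,000,000 = $36,424,000.

$36,400,000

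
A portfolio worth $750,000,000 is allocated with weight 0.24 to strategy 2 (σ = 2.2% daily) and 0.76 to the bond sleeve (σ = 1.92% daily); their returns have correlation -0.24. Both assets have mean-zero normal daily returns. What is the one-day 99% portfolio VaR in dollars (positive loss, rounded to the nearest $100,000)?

σ_p² = 0.24²·2.2² + 0.76²·1.92² + 2·-0.24·0.24·0.76·2.2·1.92 = 2.0382 (%²).
σ_p = √2.0382 = 1.428%.
At 99%, z = 2.326.
VaR = 2.326 × 1.428% = 3.322%; on $750,000,000 that is $24,915,000.

$24,900,000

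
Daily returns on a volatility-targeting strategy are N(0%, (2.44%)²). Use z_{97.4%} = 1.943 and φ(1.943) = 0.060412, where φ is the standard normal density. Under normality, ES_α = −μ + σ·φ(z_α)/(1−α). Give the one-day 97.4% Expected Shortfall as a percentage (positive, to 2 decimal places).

Tail multiplier: φ(z)/(1−α) = 0.060412 / 0.026 = 2.324.
ES = 2.44% × 2.324 = 5.671%.

5.67%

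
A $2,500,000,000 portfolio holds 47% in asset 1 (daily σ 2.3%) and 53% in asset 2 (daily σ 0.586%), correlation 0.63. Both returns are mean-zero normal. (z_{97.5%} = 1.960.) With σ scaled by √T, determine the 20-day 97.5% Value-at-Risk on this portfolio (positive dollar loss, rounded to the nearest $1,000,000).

σ_p = √(0.47²·2.3² + 0.53²·0.586² + 2·0.63·0.47·0.53·2.3·0.586) = 1.299%.
σ_{20d} = 1.299% × √20 = 5.809%.
VaR = 1.960 × 5.809% = 11.386%; on $2,500,000,000 that is $284,650,000.

$285,000,000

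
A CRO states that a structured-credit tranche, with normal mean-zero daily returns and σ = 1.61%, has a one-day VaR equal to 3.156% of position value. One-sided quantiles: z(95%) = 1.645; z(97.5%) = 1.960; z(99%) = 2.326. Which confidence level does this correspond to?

Implied z = VaR/σ = 3.156 / 1.61 = 1.960.
This matches z(97.5%) = 1.960.

97.5%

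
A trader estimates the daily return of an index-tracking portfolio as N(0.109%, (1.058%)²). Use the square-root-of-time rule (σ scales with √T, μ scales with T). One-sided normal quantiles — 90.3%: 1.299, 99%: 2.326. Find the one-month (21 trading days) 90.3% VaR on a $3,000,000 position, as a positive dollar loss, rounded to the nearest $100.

σ_{21d} = 1.058% × √21 = 4.848%; μ_{21d} = 21 × 0.109% = 2.289%.
VaR = −(2.289%) + 1.299 × 4.848% = 4.009%.
On $3,000,000: 0.04009 × $3,000,000 = $120,270.

$120,300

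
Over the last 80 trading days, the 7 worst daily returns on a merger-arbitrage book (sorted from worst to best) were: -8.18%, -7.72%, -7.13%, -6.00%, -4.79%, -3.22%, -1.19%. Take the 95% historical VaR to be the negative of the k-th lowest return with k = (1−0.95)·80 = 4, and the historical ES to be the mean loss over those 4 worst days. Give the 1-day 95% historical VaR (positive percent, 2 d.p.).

k = 4; the 4th lowest return is -6.00%, so VaR = 6.00%.

6.00%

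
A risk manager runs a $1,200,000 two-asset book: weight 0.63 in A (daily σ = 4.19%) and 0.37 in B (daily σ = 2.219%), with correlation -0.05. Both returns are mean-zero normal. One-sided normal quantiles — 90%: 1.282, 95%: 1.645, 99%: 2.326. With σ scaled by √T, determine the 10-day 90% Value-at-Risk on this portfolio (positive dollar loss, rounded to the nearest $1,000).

$133,000

σ_p = √(0.63²·4.19² + 0.37²·2.219² + 2·-0.05·0.63·0.37·4.19·2.219) = 2.725%.
σ_{10d} = 2.725% × √10 = 8.617%.
VaR = 1.282 × 8.617% = 11.047%; on $1,200,000 that is $132,564.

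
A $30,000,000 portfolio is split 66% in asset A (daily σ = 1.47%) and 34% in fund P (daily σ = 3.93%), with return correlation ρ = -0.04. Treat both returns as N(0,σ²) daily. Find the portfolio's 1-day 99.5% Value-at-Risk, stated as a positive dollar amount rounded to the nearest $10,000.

σ_p² = 0.66²·1.47² + 0.34²·3.93² + 2·-0.04·0.66·0.34·1.47·3.93 = 2.6230 (%²).
σ_p = √2.6230 = 1.620%.
At 99.5%, z = 2.576.
VaR = 2.576 × 1.620% = 4.173%; on $30,000,000 that is $1,251,900.

$1,250,000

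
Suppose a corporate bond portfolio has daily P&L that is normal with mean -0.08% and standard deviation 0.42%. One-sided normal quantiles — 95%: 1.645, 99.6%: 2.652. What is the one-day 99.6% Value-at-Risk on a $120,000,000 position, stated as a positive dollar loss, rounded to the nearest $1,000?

$1,433,000

VaR = −μ + z·σ = −(-0.08%) + 2.652 × 0.42% = 1.194%.
On $120,000,000: 0.01194 × $120,000,000 = $1,432,800.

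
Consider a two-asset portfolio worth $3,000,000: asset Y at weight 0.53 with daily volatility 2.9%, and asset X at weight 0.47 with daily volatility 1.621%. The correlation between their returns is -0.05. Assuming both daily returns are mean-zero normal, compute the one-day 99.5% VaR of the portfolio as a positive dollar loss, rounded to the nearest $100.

σ_p² = 0.53²·2.9² + 0.47²·1.621² + 2·-0.05·0.53·0.47·2.9·1.621 = 2.8257 (%²).
σ_p = √2.8257 = 1.681%.
At 99.5%, z = 2.576.
VaR = 2.576 × 1.681% = 4.330%; on $3,000,000 that is $129,900.

$129,900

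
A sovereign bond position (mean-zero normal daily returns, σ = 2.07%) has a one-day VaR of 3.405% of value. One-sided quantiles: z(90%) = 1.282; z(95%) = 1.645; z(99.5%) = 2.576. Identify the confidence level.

95%

Implied z = VaR/σ = 3.405 / 2.07 = 1.645.
This matches z(95%) = 1.645.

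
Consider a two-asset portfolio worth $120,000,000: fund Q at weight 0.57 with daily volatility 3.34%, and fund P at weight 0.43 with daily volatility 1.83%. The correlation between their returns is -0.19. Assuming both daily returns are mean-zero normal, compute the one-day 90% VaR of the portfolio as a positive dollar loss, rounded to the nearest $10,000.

σ_p² = 0.57²·3.34² + 0.43²·1.83² + 2·-0.19·0.57·0.43·3.34·1.83 = 3.6744 (%²).
σ_p = √3.6744 = 1.917%.
At 90%, z = 1.282.
VaR = 1.282 × 1.917% = 2.458%; on $120,000,000 that is $2,949,600.

$2,950,000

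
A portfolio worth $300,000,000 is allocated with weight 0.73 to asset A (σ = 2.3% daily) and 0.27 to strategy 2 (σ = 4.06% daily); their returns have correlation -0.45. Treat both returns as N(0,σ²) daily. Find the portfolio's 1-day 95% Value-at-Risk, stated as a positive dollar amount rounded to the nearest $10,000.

σ_p² = 0.73²·2.3² + 0.27²·4.06² + 2·-0.45·0.73·0.27·2.3·4.06 = 2.3642 (%²).
σ_p = √2.3642 = 1.538%.
At 95%, z = 1.645.
VaR = 1.645 × 1.538% = 2.530%; on $300,000,000 that is $7,590,000.

$7,590,000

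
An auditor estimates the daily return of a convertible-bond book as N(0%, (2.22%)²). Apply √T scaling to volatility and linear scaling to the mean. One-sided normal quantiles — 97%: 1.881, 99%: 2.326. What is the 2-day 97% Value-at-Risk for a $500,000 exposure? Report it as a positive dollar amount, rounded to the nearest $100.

$29,500

σ_{2d} = 2.22% × √2 = 3.140%.
VaR = 1.881 × 3.140% = 5.906%.
On $500,000: 0.05906 × $500,000 = $29,530.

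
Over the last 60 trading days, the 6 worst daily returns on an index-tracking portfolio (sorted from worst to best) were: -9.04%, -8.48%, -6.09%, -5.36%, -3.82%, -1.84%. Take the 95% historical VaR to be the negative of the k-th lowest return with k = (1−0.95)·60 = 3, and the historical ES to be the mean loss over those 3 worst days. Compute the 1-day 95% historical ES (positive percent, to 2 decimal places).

7.87%

The 3 worst returns sum to -23.61%.
ES = −(-23.61%) / 3 = 7.87%.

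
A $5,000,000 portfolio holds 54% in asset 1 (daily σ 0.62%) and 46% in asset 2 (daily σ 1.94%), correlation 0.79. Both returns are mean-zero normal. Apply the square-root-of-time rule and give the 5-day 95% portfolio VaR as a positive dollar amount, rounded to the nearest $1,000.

$216,000

σ_p = √(0.54²·0.62² + 0.46²·1.94² + 2·0.79·0.54·0.46·0.62·1.94) = 1.175%.
σ_{5d} = 1.175% × √5 = 2.627%.
z(95%) = 1.645.
VaR = 1.645 × 2.627% = 4.321%; on $5,000,000 that is $216,050.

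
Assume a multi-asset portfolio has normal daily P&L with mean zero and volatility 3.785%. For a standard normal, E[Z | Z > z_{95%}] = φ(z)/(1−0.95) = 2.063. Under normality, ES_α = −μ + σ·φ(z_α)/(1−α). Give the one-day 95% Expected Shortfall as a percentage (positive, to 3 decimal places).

ES = 3.785% × 2.063 = 7.808%.

7.808%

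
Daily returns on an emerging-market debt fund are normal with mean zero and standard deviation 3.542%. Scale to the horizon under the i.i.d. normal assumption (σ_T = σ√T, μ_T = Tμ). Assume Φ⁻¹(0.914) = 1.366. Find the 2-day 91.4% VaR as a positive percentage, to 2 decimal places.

6.84%

σ_{2d} = 3.542% × √2 = 5.009%.
VaR = 1.366 × 5.009% = 6.842%.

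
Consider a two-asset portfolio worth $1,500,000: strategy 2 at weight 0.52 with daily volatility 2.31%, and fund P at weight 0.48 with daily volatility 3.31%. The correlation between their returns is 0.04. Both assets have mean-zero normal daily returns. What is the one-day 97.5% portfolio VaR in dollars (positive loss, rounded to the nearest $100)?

$59,700

σ_p² = 0.52²·2.31² + 0.48²·3.31² + 2·0.04·0.52·0.48·2.31·3.31 = 4.1198 (%²).
σ_p = √4.1198 = 2.030%.
At 97.5%, z = 1.960.
VaR = 1.960 × 2.030% = 3.979%; on $1,500,000 that is $59,685.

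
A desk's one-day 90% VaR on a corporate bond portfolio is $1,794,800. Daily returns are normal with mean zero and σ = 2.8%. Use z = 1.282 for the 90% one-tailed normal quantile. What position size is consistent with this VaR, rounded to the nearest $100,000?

$50,000,000

VaR as a fraction of value: z·σ = 1.282 × 2.8% = 3.5896%.
Position = $1,794,800 / 0.035896 = $50,000,000.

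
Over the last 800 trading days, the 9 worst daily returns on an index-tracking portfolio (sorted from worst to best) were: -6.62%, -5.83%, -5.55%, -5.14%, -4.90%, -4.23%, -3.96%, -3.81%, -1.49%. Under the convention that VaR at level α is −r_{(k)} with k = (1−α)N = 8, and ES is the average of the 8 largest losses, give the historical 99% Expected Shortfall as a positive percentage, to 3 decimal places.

The 8 worst returns sum to -40.04%.
ES = −(-40.04%) / 8 = 5.005%.

5.005%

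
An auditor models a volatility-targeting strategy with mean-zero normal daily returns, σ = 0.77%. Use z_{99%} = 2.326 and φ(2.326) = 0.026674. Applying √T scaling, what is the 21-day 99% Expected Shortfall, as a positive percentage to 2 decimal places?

σ_{21d} = 0.77% × √21 = 3.529%.
ES multiplier = φ(z)/(1−α) = 0.026674/0.01 = 2.667.
ES = 3.529% × 2.667 = 9.412%.

9.41%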